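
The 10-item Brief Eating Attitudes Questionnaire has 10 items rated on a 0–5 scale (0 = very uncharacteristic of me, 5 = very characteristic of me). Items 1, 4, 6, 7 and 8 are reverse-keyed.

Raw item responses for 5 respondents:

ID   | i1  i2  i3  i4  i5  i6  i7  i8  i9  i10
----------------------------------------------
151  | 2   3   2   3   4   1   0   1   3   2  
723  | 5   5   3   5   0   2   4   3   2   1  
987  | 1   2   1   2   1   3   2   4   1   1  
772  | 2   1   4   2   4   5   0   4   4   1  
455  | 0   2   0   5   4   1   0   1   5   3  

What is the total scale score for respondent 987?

19

Respondent 987 raw: 1, 2, 1, 2, 1, 3, 2, 4, 1, 1.
Reverse-coded (reversed = (0+5) − raw = 5 − raw):
  item 1: 5 − 1 = 4
  item 2: 2
  item 3: 1
  item 4: 5 − 2 = 3
  item 5: 1
  item 6: 5 − 3 = 2
  item 7: 5 − 2 = 3
  item 8: 5 − 4 = 1
  item 9: 1
  item 10: 1
Sum = 4 + 2 + 1 + 3 + 1 + 2 + 3 + 1 + 1 + 1 = 19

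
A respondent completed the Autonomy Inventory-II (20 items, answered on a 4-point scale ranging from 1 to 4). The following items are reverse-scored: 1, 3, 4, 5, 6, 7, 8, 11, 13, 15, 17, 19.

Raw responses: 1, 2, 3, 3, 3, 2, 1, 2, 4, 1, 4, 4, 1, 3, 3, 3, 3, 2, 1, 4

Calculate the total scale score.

56

Reverse-coded items (reverse-coded value = 5 − response):
  item 1: 5 − 1 = 4
  item 3: 5 − 3 = 2
  item 4: 5 − 3 = 2
  item 5: 5 − 3 = 2
  item 6: 5 − 2 = 3
  item 7: 5 − 1 = 4
  item 8: 5 − 2 = 3
  item 11: 5 − 4 = 1
  item 13: 5 − 1 = 4
  item 15: 5 − 3 = 2
  item 17: 5 − 3 = 2
  item 19: 5 − 1 = 4
After reverse-coding: 4, 2, 2, 2, 2, 3, 4, 3, 4, 1, 1, 4, 4, 3, 2, 3, 2, 2, 4, 4
Total = 4 + 2 + 2 + 2 + 2 + 3 + 4 + 3 + 4 + 1 + 1 + 4 + 4 + 3 + 2 + 3 + 2 + 2 + 4 + 4 = 56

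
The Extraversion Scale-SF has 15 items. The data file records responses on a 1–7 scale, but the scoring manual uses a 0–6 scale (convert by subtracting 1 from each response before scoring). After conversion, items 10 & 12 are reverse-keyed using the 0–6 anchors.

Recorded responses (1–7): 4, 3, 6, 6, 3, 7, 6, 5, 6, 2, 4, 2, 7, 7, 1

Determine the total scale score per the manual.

62

Convert to 0–6: 3, 2, 5, 5, 2, 6, 5, 4, 5, 1, 3, 1, 6, 6, 0
Reverse-coded (reversed = (0+6) − raw = 6 − raw):
  item 10: 6 − 1 = 5
  item 12: 6 − 1 = 5
Scored: 3, 2, 5, 5, 2, 6, 5, 4, 5, 5, 3, 5, 6, 6, 0
Total = 62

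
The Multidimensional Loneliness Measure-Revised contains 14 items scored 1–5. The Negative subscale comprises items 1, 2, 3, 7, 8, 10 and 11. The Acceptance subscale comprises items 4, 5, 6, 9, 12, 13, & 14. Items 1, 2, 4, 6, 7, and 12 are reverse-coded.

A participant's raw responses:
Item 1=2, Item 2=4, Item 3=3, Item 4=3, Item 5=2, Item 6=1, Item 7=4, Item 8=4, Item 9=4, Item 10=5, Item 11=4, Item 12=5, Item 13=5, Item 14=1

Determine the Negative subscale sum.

24

Negative items: 1, 2, 3, 7, 8, 10, 11.
Of these, items 1, 2, and 7 are reverse-coded; reverse-coded value = 6 − response.
  item 1: 6 − 2 = 4
  item 2: 6 − 4 = 2
  item 3: 3
  item 7: 6 − 4 = 2
  item 8: 4
  item 10: 5
  item 11: 4
Sum = 4 + 2 + 3 + 2 + 4 + 5 + 4 = 24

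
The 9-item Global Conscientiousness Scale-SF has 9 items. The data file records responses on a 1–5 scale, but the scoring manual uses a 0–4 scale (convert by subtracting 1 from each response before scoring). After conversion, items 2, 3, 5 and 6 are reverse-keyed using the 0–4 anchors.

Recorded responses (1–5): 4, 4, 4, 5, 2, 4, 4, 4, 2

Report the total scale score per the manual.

20

Convert to 0–4: 3, 3, 3, 4, 1, 3, 3, 3, 1
Reverse-coded (reverse-coded value = 4 − response):
  item 2: 4 − 3 = 1
  item 3: 4 − 3 = 1
  item 5: 4 − 1 = 3
  item 6: 4 − 3 = 1
Scored: 3, 1, 1, 4, 3, 1, 3, 3, 1
Total = 20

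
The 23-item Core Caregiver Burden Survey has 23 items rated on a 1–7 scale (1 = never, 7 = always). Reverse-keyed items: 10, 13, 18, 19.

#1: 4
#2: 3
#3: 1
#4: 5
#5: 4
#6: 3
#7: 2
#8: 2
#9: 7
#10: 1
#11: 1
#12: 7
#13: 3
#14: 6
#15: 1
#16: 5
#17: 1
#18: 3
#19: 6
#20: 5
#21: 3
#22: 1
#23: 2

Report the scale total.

82

Apply reverse scoring (on a 1–7 scale, reversed = 8 − raw):
  item 10: 8 − 1 = 7
  item 13: 8 − 3 = 5
  item 18: 8 − 3 = 5
  item 19: 8 − 6 = 2
Scored responses: 4, 3, 1, 5, 4, 3, 2, 2, 7, 7, 1, 7, 5, 6, 1, 5, 1, 5, 2, 5, 3, 1, 2
Total = 4 + 3 + 1 + 5 + 4 + 3 + 2 + 2 + 7 + 7 + 1 + 7 + 5 + 6 + 1 + 5 + 1 + 5 + 2 + 5 + 3 + 1 + 2 = 82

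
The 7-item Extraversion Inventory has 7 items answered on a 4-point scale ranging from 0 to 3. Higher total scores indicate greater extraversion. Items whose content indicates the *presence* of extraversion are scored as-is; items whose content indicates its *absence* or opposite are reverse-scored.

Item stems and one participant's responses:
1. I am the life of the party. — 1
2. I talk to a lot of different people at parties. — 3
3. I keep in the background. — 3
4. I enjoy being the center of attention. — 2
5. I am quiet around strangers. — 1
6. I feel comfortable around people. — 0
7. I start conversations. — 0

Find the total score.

Items 3, 5 describe the absence/opposite of extraversion → reverse-score.
reversed = (0+3) − raw = 3 − raw.
  item 1: 1
  item 2: 3
  item 3: 3 − 3 = 0
  item 4: 2
  item 5: 3 − 1 = 2
  item 6: 0
  item 7: 0
Total = 1 + 3 + 0 + 2 + 2 + 0 + 0 = 8

8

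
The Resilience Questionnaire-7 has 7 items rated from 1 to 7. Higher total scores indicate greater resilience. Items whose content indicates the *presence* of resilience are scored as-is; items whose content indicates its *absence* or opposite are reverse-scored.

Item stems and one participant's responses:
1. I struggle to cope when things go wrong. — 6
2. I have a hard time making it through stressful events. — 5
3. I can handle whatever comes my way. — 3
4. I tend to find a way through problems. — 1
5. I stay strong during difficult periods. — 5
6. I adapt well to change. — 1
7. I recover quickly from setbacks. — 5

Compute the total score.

20

Items 1, 2 describe the absence/opposite of resilience → reverse-score.
reverse-coded value = 8 − response.
  item 1: 8 − 6 = 2
  item 2: 8 − 5 = 3
  item 3: 3
  item 4: 1
  item 5: 5
  item 6: 1
  item 7: 5
Total = 2 + 3 + 3 + 1 + 5 + 1 + 5 = 20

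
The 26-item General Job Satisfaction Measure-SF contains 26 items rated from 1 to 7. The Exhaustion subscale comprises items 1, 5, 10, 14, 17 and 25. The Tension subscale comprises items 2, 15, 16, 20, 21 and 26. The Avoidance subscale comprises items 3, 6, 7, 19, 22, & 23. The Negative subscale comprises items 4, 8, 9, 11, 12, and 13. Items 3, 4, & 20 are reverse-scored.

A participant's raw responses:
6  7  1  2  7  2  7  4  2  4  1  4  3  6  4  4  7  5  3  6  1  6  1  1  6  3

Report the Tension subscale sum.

Tension items: 2, 15, 16, 20, 21, 26.
Of these, item 20 is reverse-scored; reversed = (1+7) − raw = 8 − raw.
  item 2: 7
  item 15: 4
  item 16: 4
  item 20: 8 − 6 = 2
  item 21: 1
  item 26: 3
Sum = 7 + 4 + 4 + 2 + 1 + 3 = 21

21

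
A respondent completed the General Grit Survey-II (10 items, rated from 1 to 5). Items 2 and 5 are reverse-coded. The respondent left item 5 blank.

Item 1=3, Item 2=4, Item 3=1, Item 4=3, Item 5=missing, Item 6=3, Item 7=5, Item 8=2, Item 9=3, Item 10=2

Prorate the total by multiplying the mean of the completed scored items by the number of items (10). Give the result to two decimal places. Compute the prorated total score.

Reverse-coded (on a 1–5 scale, reversed = 6 − raw):
  item 2: 6 − 4 = 2
Completed scored items (9 of 10): 3, 2, 1, 3, 3, 5, 2, 3, 2; sum = 24.
Person mean = 24 / 9 ≈ 2.6667
Prorated total = (24 / 9) × 10 = 26.67 (to 2 dp)

26.67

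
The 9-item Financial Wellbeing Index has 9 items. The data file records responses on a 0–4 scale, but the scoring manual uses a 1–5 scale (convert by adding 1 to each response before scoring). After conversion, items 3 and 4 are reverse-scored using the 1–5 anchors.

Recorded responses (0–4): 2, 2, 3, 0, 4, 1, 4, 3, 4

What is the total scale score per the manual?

Convert to 1–5: 3, 3, 4, 1, 5, 2, 5, 4, 5
Reverse-coded (on a 1–5 scale, reversed = 6 − raw):
  item 3: 6 − 4 = 2
  item 4: 6 − 1 = 5
Scored: 3, 3, 2, 5, 5, 2, 5, 4, 5
Total = 34

34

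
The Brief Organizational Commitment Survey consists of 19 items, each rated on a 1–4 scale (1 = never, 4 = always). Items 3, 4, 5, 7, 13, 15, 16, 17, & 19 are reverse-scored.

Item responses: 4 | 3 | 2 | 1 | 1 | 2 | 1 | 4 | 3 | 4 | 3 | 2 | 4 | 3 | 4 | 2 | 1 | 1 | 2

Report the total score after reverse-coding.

56

Reverse-scored items use 5 − raw:
  item 3: 5 − 2 = 3
  item 4: 5 − 1 = 4
  item 5: 5 − 1 = 4
  item 7: 5 − 1 = 4
  item 13: 5 − 4 = 1
  item 15: 5 − 4 = 1
  item 16: 5 − 2 = 3
  item 17: 5 − 1 = 4
  item 19: 5 − 2 = 3
Scored items: 4, 3, 3, 4, 4, 2, 4, 4, 3, 4, 3, 2, 1, 3, 1, 3, 4, 1, 3
Total = 4 + 3 + 3 + 4 + 4 + 2 + 4 + 4 + 3 + 4 + 3 + 2 + 1 + 3 + 1 + 3 + 4 + 1 + 3 = 56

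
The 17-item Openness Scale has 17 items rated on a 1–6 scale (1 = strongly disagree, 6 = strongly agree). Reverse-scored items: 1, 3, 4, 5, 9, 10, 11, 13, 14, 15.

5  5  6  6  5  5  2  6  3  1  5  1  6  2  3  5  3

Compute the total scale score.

55

Reverse-scored items use 7 − raw:
  item 1: 7 − 5 = 2
  item 3: 7 − 6 = 1
  item 4: 7 − 6 = 1
  item 5: 7 − 5 = 2
  item 9: 7 − 3 = 4
  item 10: 7 − 1 = 6
  item 11: 7 − 5 = 2
  item 13: 7 − 6 = 1
  item 14: 7 − 2 = 5
  item 15: 7 − 3 = 4
Scored items: 2, 5, 1, 1, 2, 5, 2, 6, 4, 6, 2, 1, 1, 5, 4, 5, 3
Total = 2 + 5 + 1 + 1 + 2 + 5 + 2 + 6 + 4 + 6 + 2 + 1 + 1 + 5 + 4 + 5 + 3 = 55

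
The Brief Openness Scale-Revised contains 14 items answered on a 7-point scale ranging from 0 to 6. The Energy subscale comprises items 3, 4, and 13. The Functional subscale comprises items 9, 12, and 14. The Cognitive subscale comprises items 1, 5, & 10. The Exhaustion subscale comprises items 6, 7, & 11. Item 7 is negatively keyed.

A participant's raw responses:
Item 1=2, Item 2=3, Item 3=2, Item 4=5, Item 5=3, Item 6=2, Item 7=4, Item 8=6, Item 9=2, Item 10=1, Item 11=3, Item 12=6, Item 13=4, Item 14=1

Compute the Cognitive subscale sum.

Cognitive items: 1, 5, 10.
  item 1: 2
  item 5: 3
  item 10: 1
Sum = 2 + 3 + 1 = 6

6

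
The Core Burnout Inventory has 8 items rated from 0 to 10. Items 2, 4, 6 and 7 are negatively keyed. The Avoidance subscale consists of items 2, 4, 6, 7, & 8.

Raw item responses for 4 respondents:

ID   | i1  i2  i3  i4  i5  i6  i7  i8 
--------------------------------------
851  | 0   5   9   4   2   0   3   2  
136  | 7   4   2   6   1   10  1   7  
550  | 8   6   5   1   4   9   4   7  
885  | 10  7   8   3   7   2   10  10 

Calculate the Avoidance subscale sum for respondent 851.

Respondent 851 raw: 0, 5, 9, 4, 2, 0, 3, 2.
Avoidance items: 2, 4, 6, 7, 8.
Reverse-coded (reverse-coded value = 10 − response):
  item 2: 10 − 5 = 5
  item 4: 10 − 4 = 6
  item 6: 10 − 0 = 10
  item 7: 10 − 3 = 7
  item 8: 2
Sum = 5 + 6 + 10 + 7 + 2 = 30

30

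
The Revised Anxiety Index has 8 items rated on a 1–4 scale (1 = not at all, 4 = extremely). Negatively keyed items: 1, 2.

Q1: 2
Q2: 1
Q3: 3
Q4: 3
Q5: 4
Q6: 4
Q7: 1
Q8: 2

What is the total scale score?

24

Reverse-coded items (reverse-coded value = 5 − response):
  item 1: 5 − 2 = 3
  item 2: 5 − 1 = 4
After reverse-coding: 3, 4, 3, 3, 4, 4, 1, 2
Total = 3 + 4 + 3 + 3 + 4 + 4 + 1 + 2 = 24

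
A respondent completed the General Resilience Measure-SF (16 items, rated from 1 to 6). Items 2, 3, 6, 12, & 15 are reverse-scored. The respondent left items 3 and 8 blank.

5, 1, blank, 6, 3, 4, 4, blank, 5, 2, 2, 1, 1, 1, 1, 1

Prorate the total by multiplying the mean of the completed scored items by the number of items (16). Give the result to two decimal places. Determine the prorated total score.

58.29

Reverse-coded (on a 1–6 scale, reversed = 7 − raw):
  item 2: 7 − 1 = 6
  item 6: 7 − 4 = 3
  item 12: 7 − 1 = 6
  item 15: 7 − 1 = 6
Completed scored items (14 of 16): 5, 6, 6, 3, 3, 4, 5, 2, 2, 6, 1, 1, 6, 1; sum = 51.
Person mean = 51 / 14 ≈ 3.6429
Prorated total = (51 / 14) × 16 = 58.29 (to 2 dp)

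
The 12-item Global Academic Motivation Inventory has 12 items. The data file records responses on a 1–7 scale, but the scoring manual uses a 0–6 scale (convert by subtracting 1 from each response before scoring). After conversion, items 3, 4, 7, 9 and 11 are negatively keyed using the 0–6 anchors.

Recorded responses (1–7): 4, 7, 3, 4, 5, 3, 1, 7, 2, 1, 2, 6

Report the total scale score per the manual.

Convert to 0–6: 3, 6, 2, 3, 4, 2, 0, 6, 1, 0, 1, 5
Reverse-coded (reversed = (0+6) − raw = 6 − raw):
  item 3: 6 − 2 = 4
  item 4: 6 − 3 = 3
  item 7: 6 − 0 = 6
  item 9: 6 − 1 = 5
  item 11: 6 − 1 = 5
Scored: 3, 6, 4, 3, 4, 2, 6, 6, 5, 0, 5, 5
Total = 49

49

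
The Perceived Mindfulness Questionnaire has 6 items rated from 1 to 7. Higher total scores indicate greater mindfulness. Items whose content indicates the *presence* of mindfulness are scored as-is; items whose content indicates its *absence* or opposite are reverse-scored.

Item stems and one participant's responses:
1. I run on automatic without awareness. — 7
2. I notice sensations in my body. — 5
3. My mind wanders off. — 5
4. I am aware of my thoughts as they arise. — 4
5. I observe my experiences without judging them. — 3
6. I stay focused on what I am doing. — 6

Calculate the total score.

22

Items 1, 3 describe the absence/opposite of mindfulness → reverse-score.
reversed = (1+7) − raw = 8 − raw.
  item 1: 8 − 7 = 1
  item 2: 5
  item 3: 8 − 5 = 3
  item 4: 4
  item 5: 3
  item 6: 6
Total = 1 + 5 + 3 + 4 + 3 + 6 = 22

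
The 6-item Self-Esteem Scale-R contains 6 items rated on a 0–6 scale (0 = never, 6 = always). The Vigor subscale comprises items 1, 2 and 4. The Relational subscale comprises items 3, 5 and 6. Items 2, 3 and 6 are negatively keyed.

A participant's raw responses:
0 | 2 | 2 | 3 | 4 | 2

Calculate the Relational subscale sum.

Relational items: 3, 5, 6.
Of these, items 3 and 6 are negatively keyed; reverse-coded value = 6 − response.
  item 3: 6 − 2 = 4
  item 5: 4
  item 6: 6 − 2 = 4
Sum = 4 + 4 + 4 = 12

12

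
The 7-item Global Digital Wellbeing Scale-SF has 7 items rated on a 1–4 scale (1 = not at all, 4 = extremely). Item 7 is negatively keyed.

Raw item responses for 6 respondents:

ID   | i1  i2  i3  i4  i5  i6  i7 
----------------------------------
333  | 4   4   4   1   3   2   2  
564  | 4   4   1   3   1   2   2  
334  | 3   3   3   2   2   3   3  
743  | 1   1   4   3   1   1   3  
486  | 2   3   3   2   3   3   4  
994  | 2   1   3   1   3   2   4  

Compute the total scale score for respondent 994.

Respondent 994 raw: 2, 1, 3, 1, 3, 2, 4.
Reverse-coded (reverse-coded value = 5 − response):
  item 1: 2
  item 2: 1
  item 3: 3
  item 4: 1
  item 5: 3
  item 6: 2
  item 7: 5 − 4 = 1
Sum = 2 + 1 + 3 + 1 + 3 + 2 + 1 = 13

13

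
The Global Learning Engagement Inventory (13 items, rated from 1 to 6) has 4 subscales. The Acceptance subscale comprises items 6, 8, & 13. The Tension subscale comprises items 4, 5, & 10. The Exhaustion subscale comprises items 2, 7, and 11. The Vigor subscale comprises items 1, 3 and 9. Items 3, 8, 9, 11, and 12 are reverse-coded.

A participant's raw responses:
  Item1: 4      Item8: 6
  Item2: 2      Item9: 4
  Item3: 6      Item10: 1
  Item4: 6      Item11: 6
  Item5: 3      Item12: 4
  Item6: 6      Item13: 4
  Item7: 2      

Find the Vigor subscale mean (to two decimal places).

Vigor items: 1, 3, 9.
Of these, items 3 & 9 are reverse-coded; reverse-coded value = 7 − response.
  item 1: 4
  item 3: 7 − 6 = 1
  item 9: 7 − 4 = 3
Sum = 4 + 1 + 3 = 8
Mean = 8 / 3 = 2.67

2.67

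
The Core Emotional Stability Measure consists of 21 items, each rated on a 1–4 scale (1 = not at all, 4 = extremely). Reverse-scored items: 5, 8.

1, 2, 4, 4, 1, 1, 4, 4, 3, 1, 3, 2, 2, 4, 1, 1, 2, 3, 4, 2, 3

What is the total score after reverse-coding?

52

Raw sum = 52. Reverse-scored items: 5, 8; their raw sum = 5.
Each reversal replaces raw with 5 − raw, changing the total by 5 − 2·raw per item.
Total = 52 + 2·5 − 2·5 = 52 + 10 − 10 = 52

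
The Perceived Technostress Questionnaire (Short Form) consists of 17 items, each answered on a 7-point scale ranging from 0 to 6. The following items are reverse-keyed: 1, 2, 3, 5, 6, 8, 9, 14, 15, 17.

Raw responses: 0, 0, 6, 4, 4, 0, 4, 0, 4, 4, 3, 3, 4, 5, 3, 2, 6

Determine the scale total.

56

Reverse-keyed items use 6 − raw:
  item 1: 6 − 0 = 6
  item 2: 6 − 0 = 6
  item 3: 6 − 6 = 0
  item 5: 6 − 4 = 2
  item 6: 6 − 0 = 6
  item 8: 6 − 0 = 6
  item 9: 6 − 4 = 2
  item 14: 6 − 5 = 1
  item 15: 6 − 3 = 3
  item 17: 6 − 6 = 0
Scored items: 6, 6, 0, 4, 2, 6, 4, 6, 2, 4, 3, 3, 4, 1, 3, 2, 0
Total = 6 + 6 + 0 + 4 + 2 + 6 + 4 + 6 + 2 + 4 + 3 + 3 + 4 + 1 + 3 + 2 + 0 = 56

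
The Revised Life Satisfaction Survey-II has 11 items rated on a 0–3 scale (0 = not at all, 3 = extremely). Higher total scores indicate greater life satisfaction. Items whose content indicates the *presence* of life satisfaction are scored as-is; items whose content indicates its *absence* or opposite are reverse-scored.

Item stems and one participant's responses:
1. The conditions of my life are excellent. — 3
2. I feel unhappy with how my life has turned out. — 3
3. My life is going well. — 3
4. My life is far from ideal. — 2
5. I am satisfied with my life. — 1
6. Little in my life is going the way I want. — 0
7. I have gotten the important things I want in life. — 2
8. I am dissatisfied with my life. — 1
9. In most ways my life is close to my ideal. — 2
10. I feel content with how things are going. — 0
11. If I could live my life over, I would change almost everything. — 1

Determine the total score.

19

Items 2, 4, 6, 8, 11 describe the absence/opposite of life satisfaction → reverse-score.
reverse-coded value = 3 − response.
  item 1: 3
  item 2: 3 − 3 = 0
  item 3: 3
  item 4: 3 − 2 = 1
  item 5: 1
  item 6: 3 − 0 = 3
  item 7: 2
  item 8: 3 − 1 = 2
  item 9: 2
  item 10: 0
  item 11: 3 − 1 = 2
Total = 3 + 0 + 3 + 1 + 1 + 3 + 2 + 2 + 2 + 0 + 2 = 19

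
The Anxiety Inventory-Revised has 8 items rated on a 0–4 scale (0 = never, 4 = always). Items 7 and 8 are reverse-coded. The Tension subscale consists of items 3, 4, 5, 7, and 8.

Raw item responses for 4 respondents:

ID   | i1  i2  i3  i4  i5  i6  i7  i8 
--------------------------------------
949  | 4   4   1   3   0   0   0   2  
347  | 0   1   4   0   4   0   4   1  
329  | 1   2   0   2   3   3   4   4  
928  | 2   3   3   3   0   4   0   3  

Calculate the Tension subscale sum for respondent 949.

Respondent 949 raw: 4, 4, 1, 3, 0, 0, 0, 2.
Tension items: 3, 4, 5, 7, 8.
Reverse-coded (reversed = (0+4) − raw = 4 − raw):
  item 3: 1
  item 4: 3
  item 5: 0
  item 7: 4 − 0 = 4
  item 8: 4 − 2 = 2
Sum = 1 + 3 + 0 + 4 + 2 = 10

10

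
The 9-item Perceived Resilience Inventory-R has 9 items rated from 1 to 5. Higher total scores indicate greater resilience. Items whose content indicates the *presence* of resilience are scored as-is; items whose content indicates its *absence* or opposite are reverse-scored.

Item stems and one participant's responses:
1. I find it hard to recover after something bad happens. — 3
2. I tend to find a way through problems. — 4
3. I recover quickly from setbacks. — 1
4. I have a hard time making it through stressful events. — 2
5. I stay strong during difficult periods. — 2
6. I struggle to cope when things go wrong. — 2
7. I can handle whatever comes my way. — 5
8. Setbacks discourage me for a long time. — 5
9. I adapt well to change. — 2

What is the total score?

26

Items 1, 4, 6, 8 describe the absence/opposite of resilience → reverse-score.
reversed = (1+5) − raw = 6 − raw.
  item 1: 6 − 3 = 3
  item 2: 4
  item 3: 1
  item 4: 6 − 2 = 4
  item 5: 2
  item 6: 6 − 2 = 4
  item 7: 5
  item 8: 6 − 5 = 1
  item 9: 2
Total = 3 + 4 + 1 + 4 + 2 + 4 + 5 + 1 + 2 = 26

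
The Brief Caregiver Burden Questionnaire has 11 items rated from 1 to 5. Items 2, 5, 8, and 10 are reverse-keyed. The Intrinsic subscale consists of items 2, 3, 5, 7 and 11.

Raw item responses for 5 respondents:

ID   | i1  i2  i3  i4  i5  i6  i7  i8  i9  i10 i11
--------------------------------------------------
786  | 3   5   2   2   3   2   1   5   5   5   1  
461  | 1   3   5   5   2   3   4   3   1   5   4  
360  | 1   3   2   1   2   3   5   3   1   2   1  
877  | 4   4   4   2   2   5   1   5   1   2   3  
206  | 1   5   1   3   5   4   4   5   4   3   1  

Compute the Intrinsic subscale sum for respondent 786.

8

Respondent 786 raw: 3, 5, 2, 2, 3, 2, 1, 5, 5, 5, 1.
Intrinsic items: 2, 3, 5, 7, 11.
Reverse-coded (on a 1–5 scale, reversed = 6 − raw):
  item 2: 6 − 5 = 1
  item 3: 2
  item 5: 6 − 3 = 3
  item 7: 1
  item 11: 1
Sum = 1 + 2 + 3 + 1 + 1 = 8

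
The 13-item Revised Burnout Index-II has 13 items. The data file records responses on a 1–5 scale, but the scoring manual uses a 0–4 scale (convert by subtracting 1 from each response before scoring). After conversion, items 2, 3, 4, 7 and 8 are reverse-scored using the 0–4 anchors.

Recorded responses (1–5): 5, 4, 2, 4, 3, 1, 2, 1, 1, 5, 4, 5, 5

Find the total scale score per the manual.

Convert to 0–4: 4, 3, 1, 3, 2, 0, 1, 0, 0, 4, 3, 4, 4
Reverse-coded (reverse-coded value = 4 − response):
  item 2: 4 − 3 = 1
  item 3: 4 − 1 = 3
  item 4: 4 − 3 = 1
  item 7: 4 − 1 = 3
  item 8: 4 − 0 = 4
Scored: 4, 1, 3, 1, 2, 0, 3, 4, 0, 4, 3, 4, 4
Total = 33

33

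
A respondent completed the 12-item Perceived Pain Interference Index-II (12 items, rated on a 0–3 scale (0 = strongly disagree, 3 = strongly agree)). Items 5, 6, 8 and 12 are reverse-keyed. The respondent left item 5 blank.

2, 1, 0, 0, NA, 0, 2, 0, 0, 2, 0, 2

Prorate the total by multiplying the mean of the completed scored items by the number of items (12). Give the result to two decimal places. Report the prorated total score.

Reverse-coded (reverse-coded value = 3 − response):
  item 6: 3 − 0 = 3
  item 8: 3 − 0 = 3
  item 12: 3 − 2 = 1
Completed scored items (11 of 12): 2, 1, 0, 0, 3, 2, 3, 0, 2, 0, 1; sum = 14.
Person mean = 14 / 11 ≈ 1.2727
Prorated total = (14 / 11) × 12 = 15.27 (to 2 dp)

15.27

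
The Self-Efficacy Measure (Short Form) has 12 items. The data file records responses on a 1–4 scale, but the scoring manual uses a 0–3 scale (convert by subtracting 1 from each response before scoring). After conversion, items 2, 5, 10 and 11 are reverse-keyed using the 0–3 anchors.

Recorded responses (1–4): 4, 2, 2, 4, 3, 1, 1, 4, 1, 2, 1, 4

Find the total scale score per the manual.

Convert to 0–3: 3, 1, 1, 3, 2, 0, 0, 3, 0, 1, 0, 3
Reverse-coded (reversed = (0+3) − raw = 3 − raw):
  item 2: 3 − 1 = 2
  item 5: 3 − 2 = 1
  item 10: 3 − 1 = 2
  item 11: 3 − 0 = 3
Scored: 3, 2, 1, 3, 1, 0, 0, 3, 0, 2, 3, 3
Total = 21

21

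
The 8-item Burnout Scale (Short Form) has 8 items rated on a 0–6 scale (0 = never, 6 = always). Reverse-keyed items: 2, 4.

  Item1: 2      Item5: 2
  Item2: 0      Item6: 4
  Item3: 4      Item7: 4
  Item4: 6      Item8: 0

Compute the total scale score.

Reverse-keyed items use 6 − raw:
  item 2: 6 − 0 = 6
  item 4: 6 − 6 = 0
After reverse-coding: 2, 6, 4, 0, 2, 4, 4, 0
Total = 2 + 6 + 4 + 0 + 2 + 4 + 4 + 0 = 22

22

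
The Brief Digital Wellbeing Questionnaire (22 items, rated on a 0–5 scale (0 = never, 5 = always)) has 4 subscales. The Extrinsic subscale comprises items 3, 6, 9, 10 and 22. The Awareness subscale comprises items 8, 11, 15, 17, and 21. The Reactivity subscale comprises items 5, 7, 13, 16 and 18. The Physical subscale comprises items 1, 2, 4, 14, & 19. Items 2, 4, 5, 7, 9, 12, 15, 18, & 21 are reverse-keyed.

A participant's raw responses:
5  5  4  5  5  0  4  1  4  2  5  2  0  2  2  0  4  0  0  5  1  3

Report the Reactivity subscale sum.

6

Reactivity items: 5, 7, 13, 16, 18.
Of these, items 5, 7, and 18 are reverse-keyed; on a 0–5 scale, reversed = 5 − raw.
  item 5: 5 − 5 = 0
  item 7: 5 − 4 = 1
  item 13: 0
  item 16: 0
  item 18: 5 − 0 = 5
Sum = 0 + 1 + 0 + 0 + 5 = 6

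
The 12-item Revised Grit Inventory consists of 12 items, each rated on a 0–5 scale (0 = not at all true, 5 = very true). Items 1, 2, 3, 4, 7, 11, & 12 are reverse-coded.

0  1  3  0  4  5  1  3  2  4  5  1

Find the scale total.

Raw sum = 29. Reverse-coded items: 1, 2, 3, 4, 7, 11, 12; their raw sum = 11.
Each reversal replaces raw with 5 − raw, changing the total by 5 − 2·raw per item.
Total = 29 + 7·5 − 2·11 = 29 + 35 − 22 = 42

42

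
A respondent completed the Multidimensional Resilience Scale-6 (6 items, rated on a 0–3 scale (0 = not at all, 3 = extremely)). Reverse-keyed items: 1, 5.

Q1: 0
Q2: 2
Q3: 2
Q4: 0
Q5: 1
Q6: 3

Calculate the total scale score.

Reverse-keyed items use 3 − raw:
  item 1: 3 − 0 = 3
  item 5: 3 − 1 = 2
Scored items: 3, 2, 2, 0, 2, 3
Total = 3 + 2 + 2 + 0 + 2 + 3 = 12

12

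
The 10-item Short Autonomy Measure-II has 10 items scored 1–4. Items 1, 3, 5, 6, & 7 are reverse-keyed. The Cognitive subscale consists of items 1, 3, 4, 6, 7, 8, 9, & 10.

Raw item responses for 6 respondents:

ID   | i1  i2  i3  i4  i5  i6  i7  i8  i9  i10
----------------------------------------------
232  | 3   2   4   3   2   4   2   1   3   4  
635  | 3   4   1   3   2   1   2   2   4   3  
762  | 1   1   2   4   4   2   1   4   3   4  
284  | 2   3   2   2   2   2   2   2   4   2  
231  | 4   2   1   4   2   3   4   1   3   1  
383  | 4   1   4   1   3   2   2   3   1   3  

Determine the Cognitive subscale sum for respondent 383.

Respondent 383 raw: 4, 1, 4, 1, 3, 2, 2, 3, 1, 3.
Cognitive items: 1, 3, 4, 6, 7, 8, 9, 10.
Reverse-coded (reversed = (1+4) − raw = 5 − raw):
  item 1: 5 − 4 = 1
  item 3: 5 − 4 = 1
  item 4: 1
  item 6: 5 − 2 = 3
  item 7: 5 − 2 = 3
  item 8: 3
  item 9: 1
  item 10: 3
Sum = 1 + 1 + 1 + 3 + 3 + 3 + 1 + 3 = 16

16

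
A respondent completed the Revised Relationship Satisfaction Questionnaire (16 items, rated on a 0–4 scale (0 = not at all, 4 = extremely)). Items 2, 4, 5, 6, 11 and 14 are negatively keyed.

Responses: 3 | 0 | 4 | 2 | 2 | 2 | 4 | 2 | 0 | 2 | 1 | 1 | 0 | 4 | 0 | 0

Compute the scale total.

29

Negatively keyed items use 4 − raw:
  item 2: 4 − 0 = 4
  item 4: 4 − 2 = 2
  item 5: 4 − 2 = 2
  item 6: 4 − 2 = 2
  item 11: 4 − 1 = 3
  item 14: 4 − 4 = 0
After reverse-coding: 3, 4, 4, 2, 2, 2, 4, 2, 0, 2, 3, 1, 0, 0, 0, 0
Total = 3 + 4 + 4 + 2 + 2 + 2 + 4 + 2 + 0 + 2 + 3 + 1 + 0 + 0 + 0 + 0 = 29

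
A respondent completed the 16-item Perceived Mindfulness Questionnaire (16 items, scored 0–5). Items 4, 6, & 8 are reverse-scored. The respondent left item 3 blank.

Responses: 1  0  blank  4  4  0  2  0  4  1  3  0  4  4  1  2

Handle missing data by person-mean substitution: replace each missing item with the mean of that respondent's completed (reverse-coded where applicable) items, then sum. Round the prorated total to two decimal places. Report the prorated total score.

39.47

Reverse-coded (reverse-coded value = 5 − response):
  item 4: 5 − 4 = 1
  item 6: 5 − 0 = 5
  item 8: 5 − 0 = 5
Completed scored items (15 of 16): 1, 0, 1, 4, 5, 2, 5, 4, 1, 3, 0, 4, 4, 1, 2; sum = 37.
Person mean = 37 / 15 ≈ 2.4667
Prorated total = (37 / 15) × 16 = 39.47 (to 2 dp)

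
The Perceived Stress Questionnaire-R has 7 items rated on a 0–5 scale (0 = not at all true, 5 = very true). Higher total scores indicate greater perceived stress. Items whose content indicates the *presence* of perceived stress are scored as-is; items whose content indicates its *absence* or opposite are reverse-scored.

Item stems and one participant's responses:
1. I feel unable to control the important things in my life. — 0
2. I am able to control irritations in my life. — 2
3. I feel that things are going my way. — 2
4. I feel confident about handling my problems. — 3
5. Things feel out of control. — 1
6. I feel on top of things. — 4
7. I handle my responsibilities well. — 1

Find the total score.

14

Items 2, 3, 4, 6, 7 describe the absence/opposite of perceived stress → reverse-score.
reversed = (0+5) − raw = 5 − raw.
  item 1: 0
  item 2: 5 − 2 = 3
  item 3: 5 − 2 = 3
  item 4: 5 − 3 = 2
  item 5: 1
  item 6: 5 − 4 = 1
  item 7: 5 − 1 = 4
Total = 0 + 3 + 3 + 2 + 1 + 1 + 4 = 14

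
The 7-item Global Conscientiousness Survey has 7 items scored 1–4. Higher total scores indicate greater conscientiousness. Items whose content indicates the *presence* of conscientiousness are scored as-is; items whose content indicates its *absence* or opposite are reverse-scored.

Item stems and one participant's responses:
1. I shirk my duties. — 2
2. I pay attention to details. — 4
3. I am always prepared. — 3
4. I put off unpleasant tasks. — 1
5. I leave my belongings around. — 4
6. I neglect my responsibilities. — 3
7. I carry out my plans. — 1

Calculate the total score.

18

Items 1, 4, 5, 6 describe the absence/opposite of conscientiousness → reverse-score.
reverse-coded value = 5 − response.
  item 1: 5 − 2 = 3
  item 2: 4
  item 3: 3
  item 4: 5 − 1 = 4
  item 5: 5 − 4 = 1
  item 6: 5 − 3 = 2
  item 7: 1
Total = 3 + 4 + 3 + 4 + 1 + 2 + 1 = 18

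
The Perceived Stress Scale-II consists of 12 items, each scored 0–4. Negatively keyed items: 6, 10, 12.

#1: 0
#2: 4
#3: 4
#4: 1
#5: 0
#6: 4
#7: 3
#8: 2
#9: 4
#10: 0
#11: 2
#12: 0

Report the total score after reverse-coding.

Raw sum = 24. Negatively keyed items: 6, 10, 12; their raw sum = 4.
Each reversal replaces raw with 4 − raw, changing the total by 4 − 2·raw per item.
Total = 24 + 3·4 − 2·4 = 24 + 12 − 8 = 28

28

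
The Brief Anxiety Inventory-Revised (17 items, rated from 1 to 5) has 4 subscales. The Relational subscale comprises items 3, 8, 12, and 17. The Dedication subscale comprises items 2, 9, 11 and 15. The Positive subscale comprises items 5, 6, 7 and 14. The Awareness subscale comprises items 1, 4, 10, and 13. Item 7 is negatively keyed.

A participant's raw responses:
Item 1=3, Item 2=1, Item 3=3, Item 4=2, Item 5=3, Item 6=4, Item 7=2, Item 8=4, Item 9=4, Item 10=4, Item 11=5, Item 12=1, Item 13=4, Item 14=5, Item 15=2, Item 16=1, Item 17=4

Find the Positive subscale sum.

16

Positive items: 5, 6, 7, 14.
Of these, item 7 is negatively keyed; reversed = (1+5) − raw = 6 − raw.
  item 5: 3
  item 6: 4
  item 7: 6 − 2 = 4
  item 14: 5
Sum = 3 + 4 + 4 + 5 = 16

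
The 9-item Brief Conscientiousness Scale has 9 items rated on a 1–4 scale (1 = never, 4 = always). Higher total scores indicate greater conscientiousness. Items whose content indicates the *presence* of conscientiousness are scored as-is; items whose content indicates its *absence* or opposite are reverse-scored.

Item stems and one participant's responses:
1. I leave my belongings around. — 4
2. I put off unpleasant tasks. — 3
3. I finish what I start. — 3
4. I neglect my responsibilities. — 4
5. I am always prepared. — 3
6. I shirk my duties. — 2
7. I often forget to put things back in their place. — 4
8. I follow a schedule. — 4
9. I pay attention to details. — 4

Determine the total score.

22

Items 1, 2, 4, 6, 7 describe the absence/opposite of conscientiousness → reverse-score.
reverse-coded value = 5 − response.
  item 1: 5 − 4 = 1
  item 2: 5 − 3 = 2
  item 3: 3
  item 4: 5 − 4 = 1
  item 5: 3
  item 6: 5 − 2 = 3
  item 7: 5 − 4 = 1
  item 8: 4
  item 9: 4
Total = 1 + 2 + 3 + 1 + 3 + 3 + 1 + 4 + 4 = 22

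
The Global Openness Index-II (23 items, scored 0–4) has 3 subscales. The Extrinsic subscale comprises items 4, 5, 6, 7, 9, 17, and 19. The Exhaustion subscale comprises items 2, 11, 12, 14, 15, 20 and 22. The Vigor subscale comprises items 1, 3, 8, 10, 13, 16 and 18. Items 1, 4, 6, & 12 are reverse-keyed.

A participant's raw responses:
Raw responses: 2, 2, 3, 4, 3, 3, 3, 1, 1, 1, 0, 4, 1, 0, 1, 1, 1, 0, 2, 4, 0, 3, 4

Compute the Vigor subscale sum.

Vigor items: 1, 3, 8, 10, 13, 16, 18.
Of these, item 1 is reverse-keyed; reversed = (0+4) − raw = 4 − raw.
  item 1: 4 − 2 = 2
  item 3: 3
  item 8: 1
  item 10: 1
  item 13: 1
  item 16: 1
  item 18: 0
Sum = 2 + 3 + 1 + 1 + 1 + 1 + 0 = 9

9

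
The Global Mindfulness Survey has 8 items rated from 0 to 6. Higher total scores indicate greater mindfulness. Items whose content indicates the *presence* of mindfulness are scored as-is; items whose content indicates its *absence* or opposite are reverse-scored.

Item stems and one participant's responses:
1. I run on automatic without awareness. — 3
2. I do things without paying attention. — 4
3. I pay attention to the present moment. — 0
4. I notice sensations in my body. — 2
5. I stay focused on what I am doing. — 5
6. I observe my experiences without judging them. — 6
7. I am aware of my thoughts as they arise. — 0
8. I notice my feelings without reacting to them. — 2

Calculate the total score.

20

Items 1, 2 describe the absence/opposite of mindfulness → reverse-score.
reversed = (0+6) − raw = 6 − raw.
  item 1: 6 − 3 = 3
  item 2: 6 − 4 = 2
  item 3: 0
  item 4: 2
  item 5: 5
  item 6: 6
  item 7: 0
  item 8: 2
Total = 3 + 2 + 0 + 2 + 5 + 6 + 0 + 2 = 20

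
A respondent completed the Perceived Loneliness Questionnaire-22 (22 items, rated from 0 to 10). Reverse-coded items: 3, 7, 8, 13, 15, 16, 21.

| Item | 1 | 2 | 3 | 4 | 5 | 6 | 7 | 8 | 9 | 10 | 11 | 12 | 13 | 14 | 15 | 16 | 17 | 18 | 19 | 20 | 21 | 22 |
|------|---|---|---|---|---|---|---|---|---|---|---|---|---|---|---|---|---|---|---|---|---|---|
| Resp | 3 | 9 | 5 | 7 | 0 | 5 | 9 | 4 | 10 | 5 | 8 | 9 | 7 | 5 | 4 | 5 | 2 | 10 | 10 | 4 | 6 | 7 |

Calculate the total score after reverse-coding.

Reverse-coded items (reverse-coded value = 10 − response):
  item 3: 10 − 5 = 5
  item 7: 10 − 9 = 1
  item 8: 10 − 4 = 6
  item 13: 10 − 7 = 3
  item 15: 10 − 4 = 6
  item 16: 10 − 5 = 5
  item 21: 10 − 6 = 4
Scored responses: 3, 9, 5, 7, 0, 5, 1, 6, 10, 5, 8, 9, 3, 5, 6, 5, 2, 10, 10, 4, 4, 7
Total = 3 + 9 + 5 + 7 + 0 + 5 + 1 + 6 + 10 + 5 + 8 + 9 + 3 + 5 + 6 + 5 + 2 + 10 + 10 + 4 + 4 + 7 = 124

124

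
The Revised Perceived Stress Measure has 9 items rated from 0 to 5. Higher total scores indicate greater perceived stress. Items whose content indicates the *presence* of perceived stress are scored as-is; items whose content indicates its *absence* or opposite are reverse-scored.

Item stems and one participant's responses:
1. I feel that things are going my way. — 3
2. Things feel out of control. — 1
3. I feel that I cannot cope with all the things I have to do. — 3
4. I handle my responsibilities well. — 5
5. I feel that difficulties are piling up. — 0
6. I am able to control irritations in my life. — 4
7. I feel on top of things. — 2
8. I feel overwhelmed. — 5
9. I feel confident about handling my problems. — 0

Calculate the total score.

20

Items 1, 4, 6, 7, 9 describe the absence/opposite of perceived stress → reverse-score.
reversed = (0+5) − raw = 5 − raw.
  item 1: 5 − 3 = 2
  item 2: 1
  item 3: 3
  item 4: 5 − 5 = 0
  item 5: 0
  item 6: 5 − 4 = 1
  item 7: 5 − 2 = 3
  item 8: 5
  item 9: 5 − 0 = 5
Total = 2 + 1 + 3 + 0 + 0 + 1 + 3 + 5 + 5 = 20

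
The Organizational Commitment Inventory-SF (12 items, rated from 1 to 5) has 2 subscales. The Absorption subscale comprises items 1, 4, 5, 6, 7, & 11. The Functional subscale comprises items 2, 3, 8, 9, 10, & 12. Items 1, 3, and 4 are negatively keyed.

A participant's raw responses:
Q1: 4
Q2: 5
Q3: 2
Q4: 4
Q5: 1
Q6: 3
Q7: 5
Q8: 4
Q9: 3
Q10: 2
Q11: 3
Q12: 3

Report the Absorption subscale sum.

Absorption items: 1, 4, 5, 6, 7, 11.
Of these, items 1 & 4 are negatively keyed; reverse-coded value = 6 − response.
  item 1: 6 − 4 = 2
  item 4: 6 − 4 = 2
  item 5: 1
  item 6: 3
  item 7: 5
  item 11: 3
Sum = 2 + 2 + 1 + 3 + 5 + 3 = 16

16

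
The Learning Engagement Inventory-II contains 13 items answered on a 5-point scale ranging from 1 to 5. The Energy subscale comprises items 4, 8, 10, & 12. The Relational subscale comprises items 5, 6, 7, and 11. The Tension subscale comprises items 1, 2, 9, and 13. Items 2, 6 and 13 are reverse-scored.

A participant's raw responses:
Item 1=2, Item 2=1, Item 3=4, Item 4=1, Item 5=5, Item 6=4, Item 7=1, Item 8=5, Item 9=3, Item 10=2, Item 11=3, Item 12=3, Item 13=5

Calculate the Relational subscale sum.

11

Relational items: 5, 6, 7, 11.
Of these, item 6 is reverse-scored; on a 1–5 scale, reversed = 6 − raw.
  item 5: 5
  item 6: 6 − 4 = 2
  item 7: 1
  item 11: 3
Sum = 5 + 2 + 1 + 3 = 11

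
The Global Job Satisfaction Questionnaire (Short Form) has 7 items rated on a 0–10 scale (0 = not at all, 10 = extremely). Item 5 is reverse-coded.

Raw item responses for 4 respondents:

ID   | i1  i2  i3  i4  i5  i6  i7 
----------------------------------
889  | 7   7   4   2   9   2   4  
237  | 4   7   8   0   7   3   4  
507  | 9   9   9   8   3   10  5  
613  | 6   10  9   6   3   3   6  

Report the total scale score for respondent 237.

Respondent 237 raw: 4, 7, 8, 0, 7, 3, 4.
Reverse-coded (reversed = (0+10) − raw = 10 − raw):
  item 1: 4
  item 2: 7
  item 3: 8
  item 4: 0
  item 5: 10 − 7 = 3
  item 6: 3
  item 7: 4
Sum = 4 + 7 + 8 + 0 + 3 + 3 + 4 = 29

29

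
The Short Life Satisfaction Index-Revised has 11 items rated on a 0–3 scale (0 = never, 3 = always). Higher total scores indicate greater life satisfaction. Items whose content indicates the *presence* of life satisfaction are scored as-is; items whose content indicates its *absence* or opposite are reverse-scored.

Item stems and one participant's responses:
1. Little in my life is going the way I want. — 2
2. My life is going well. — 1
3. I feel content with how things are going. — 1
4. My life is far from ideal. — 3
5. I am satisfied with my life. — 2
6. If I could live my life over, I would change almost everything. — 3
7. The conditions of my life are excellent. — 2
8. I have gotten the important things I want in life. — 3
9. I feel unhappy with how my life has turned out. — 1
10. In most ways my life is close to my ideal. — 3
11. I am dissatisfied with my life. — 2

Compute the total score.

Items 1, 4, 6, 9, 11 describe the absence/opposite of life satisfaction → reverse-score.
reverse-coded value = 3 − response.
  item 1: 3 − 2 = 1
  item 2: 1
  item 3: 1
  item 4: 3 − 3 = 0
  item 5: 2
  item 6: 3 − 3 = 0
  item 7: 2
  item 8: 3
  item 9: 3 − 1 = 2
  item 10: 3
  item 11: 3 − 2 = 1
Total = 1 + 1 + 1 + 0 + 2 + 0 + 2 + 3 + 2 + 3 + 1 = 16

16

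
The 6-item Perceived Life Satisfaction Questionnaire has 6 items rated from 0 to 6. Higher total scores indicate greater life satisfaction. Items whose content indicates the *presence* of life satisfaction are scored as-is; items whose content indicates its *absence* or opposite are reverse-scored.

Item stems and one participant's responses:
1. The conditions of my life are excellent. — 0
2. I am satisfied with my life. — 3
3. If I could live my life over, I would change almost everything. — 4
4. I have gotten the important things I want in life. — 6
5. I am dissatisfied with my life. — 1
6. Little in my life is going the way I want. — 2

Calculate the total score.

20

Items 3, 5, 6 describe the absence/opposite of life satisfaction → reverse-score.
reversed = (0+6) − raw = 6 − raw.
  item 1: 0
  item 2: 3
  item 3: 6 − 4 = 2
  item 4: 6
  item 5: 6 − 1 = 5
  item 6: 6 − 2 = 4
Total = 0 + 3 + 2 + 6 + 5 + 4 = 20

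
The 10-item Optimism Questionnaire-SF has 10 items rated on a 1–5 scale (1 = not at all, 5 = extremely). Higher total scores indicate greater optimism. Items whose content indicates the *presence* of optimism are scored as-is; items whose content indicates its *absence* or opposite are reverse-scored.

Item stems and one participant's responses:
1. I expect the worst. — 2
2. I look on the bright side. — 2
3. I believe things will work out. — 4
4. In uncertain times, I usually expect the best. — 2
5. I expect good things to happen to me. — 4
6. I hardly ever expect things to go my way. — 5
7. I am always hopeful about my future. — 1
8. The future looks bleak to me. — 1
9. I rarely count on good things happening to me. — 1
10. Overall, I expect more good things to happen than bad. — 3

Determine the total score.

31

Items 1, 6, 8, 9 describe the absence/opposite of optimism → reverse-score.
on a 1–5 scale, reversed = 6 − raw.
  item 1: 6 − 2 = 4
  item 2: 2
  item 3: 4
  item 4: 2
  item 5: 4
  item 6: 6 − 5 = 1
  item 7: 1
  item 8: 6 − 1 = 5
  item 9: 6 − 1 = 5
  item 10: 3
Total = 4 + 2 + 4 + 2 + 4 + 1 + 1 + 5 + 5 + 3 = 31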